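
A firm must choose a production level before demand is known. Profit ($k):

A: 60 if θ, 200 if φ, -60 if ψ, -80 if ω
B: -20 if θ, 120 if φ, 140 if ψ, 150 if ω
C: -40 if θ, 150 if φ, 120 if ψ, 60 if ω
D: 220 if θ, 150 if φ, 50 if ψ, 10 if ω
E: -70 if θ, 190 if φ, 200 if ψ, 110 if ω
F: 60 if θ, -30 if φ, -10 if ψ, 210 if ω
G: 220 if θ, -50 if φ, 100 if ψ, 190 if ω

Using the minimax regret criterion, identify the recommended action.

D

Column bests: θ=220, φ=200, ψ=200, ω=210.
A regrets: 160, 0, 260, 290 → max 290
B regrets: 240, 80, 60, 60 → max 240
C regrets: 260, 50, 80, 150 → max 260
D regrets: 0, 50, 150, 200 → max 200
E regrets: 290, 10, 0, 100 → max 290
F regrets: 160, 230, 210, 0 → max 230
G regrets: 0, 250, 100, 20 → max 250
Smallest max regret = 200 → D.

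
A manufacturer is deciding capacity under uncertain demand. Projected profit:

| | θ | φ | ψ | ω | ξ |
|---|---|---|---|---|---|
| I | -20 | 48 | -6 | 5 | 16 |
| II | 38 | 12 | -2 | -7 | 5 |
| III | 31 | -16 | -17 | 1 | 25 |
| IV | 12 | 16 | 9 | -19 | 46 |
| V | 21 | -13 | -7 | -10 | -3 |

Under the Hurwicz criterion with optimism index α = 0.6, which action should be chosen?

I: 0.6·48 + 0.4·(-20) = 20.8
II: 0.6·38 + 0.4·(-7) = 20
III: 0.6·31 + 0.4·(-17) = 11.8
IV: 0.6·46 + 0.4·(-19) = 20
V: 0.6·21 + 0.4·(-13) = 7.4
Highest Hurwicz score = 20.8 → I.

I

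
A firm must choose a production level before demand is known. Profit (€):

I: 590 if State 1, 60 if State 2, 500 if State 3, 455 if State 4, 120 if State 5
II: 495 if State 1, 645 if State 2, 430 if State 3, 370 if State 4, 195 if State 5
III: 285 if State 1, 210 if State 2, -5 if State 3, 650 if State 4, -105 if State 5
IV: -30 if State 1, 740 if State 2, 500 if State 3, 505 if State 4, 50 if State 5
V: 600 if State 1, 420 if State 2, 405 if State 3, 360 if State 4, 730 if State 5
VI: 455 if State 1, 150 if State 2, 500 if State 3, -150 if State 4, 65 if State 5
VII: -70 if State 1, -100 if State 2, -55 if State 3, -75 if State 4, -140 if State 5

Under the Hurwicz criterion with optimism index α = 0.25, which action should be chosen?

V

I: 0.25·590 + 0.75·60 = 192.5
II: 0.25·645 + 0.75·195 = 307.5
III: 0.25·650 + 0.75·(-105) = 83.75
IV: 0.25·740 + 0.75·(-30) = 162.5
V: 0.25·730 + 0.75·360 = 452.5
VI: 0.25·500 + 0.75·(-150) = 12.5
VII: 0.25·(-55) + 0.75·(-140) = -118.75
Highest Hurwicz score = 452.5 → V.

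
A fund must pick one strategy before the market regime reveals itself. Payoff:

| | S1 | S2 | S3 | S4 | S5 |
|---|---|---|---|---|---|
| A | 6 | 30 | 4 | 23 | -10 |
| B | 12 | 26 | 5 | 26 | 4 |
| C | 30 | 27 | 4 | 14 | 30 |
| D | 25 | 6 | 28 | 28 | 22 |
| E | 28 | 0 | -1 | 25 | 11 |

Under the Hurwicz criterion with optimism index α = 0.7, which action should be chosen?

C

A: 0.7·30 + 0.3·(-10) = 18
B: 0.7·26 + 0.3·4 = 19.4
C: 0.7·30 + 0.3·4 = 22.2
D: 0.7·28 + 0.3·6 = 21.4
E: 0.7·28 + 0.3·(-1) = 19.3
Highest Hurwicz score = 22.2 → C.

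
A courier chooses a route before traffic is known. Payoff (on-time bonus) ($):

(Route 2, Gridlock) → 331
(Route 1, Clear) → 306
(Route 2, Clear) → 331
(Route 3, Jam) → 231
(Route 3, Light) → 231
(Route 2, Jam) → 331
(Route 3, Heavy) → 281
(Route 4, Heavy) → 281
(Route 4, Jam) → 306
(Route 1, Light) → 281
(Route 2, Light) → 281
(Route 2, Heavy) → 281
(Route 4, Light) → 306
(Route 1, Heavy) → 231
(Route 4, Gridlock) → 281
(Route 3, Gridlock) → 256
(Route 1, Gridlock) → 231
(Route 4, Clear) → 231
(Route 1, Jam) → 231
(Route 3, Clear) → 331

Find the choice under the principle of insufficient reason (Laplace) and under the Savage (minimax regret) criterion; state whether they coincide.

laplace → Route 2; minimax regret → Route 2 (agree)

Row averages: Route 1=256, Route 2=311, Route 3=266, Route 4=281
Highest average = 311 → Route 2.
Column bests: Clear=331, Light=306, Heavy=281, Jam=331, Gridlock=331.
Route 1 regrets: 25, 25, 50, 100, 100 → max 100
Route 2 regrets: 0, 25, 0, 0, 0 → max 25
Route 3 regrets: 0, 75, 0, 100, 75 → max 100
Route 4 regrets: 100, 0, 0, 25, 50 → max 100
Smallest max regret = 25 → Route 2.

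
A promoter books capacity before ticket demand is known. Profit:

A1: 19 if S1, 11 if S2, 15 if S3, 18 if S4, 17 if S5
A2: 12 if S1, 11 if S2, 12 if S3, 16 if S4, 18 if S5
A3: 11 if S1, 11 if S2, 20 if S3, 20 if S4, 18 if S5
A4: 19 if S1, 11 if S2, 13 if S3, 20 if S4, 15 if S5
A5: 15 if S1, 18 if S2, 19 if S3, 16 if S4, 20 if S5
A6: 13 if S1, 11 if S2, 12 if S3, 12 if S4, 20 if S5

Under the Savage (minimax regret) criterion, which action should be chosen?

Column bests: S1=19, S2=18, S3=20, S4=20, S5=20.
A1 regrets: 0, 7, 5, 2, 3 → max 7
A2 regrets: 7, 7, 8, 4, 2 → max 8
A3 regrets: 8, 7, 0, 0, 2 → max 8
A4 regrets: 0, 7, 7, 0, 5 → max 7
A5 regrets: 4, 0, 1, 4, 0 → max 4
A6 regrets: 6, 7, 8, 8, 0 → max 8
Smallest max regret = 4 → A5.

A5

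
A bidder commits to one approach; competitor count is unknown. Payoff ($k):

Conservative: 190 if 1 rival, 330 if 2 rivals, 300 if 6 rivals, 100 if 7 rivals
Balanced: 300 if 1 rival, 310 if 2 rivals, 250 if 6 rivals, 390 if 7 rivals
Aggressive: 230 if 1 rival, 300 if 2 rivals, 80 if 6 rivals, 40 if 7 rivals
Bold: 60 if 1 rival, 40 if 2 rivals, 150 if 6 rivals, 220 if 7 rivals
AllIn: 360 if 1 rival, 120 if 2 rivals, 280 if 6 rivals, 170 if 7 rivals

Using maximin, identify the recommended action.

Balanced

Row minima: Conservative=100, Balanced=250, Aggressive=40, Bold=40, AllIn=120
Best worst-case = 250 → Balanced.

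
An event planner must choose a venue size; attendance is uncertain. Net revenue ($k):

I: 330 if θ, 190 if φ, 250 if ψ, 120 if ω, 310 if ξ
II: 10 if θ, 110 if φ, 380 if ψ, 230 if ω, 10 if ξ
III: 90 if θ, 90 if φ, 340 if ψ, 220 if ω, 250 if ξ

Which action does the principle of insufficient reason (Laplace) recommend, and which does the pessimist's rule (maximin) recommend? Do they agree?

Row averages: I=240, II=148, III=198
Highest average = 240 → I.
Row minima: I=120, II=10, III=90
Best worst-case = 120 → I.

laplace → I; maximin → I (agree)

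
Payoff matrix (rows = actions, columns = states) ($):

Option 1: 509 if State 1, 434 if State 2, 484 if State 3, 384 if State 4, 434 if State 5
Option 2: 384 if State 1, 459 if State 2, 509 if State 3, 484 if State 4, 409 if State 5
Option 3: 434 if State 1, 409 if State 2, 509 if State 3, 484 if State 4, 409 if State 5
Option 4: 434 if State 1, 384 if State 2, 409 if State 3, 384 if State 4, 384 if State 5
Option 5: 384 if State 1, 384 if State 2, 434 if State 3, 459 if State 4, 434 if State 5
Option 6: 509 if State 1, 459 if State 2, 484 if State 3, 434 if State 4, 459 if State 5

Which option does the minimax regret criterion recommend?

Option 6

Column bests: State 1=509, State 2=459, State 3=509, State 4=484, State 5=459.
Option 1 regrets: 0, 25, 25, 100, 25 → max 100
Option 2 regrets: 125, 0, 0, 0, 50 → max 125
Option 3 regrets: 75, 50, 0, 0, 50 → max 75
Option 4 regrets: 75, 75, 100, 100, 75 → max 100
Option 5 regrets: 125, 75, 75, 25, 25 → max 125
Option 6 regrets: 0, 0, 25, 50, 0 → max 50
Smallest max regret = 50 → Option 6.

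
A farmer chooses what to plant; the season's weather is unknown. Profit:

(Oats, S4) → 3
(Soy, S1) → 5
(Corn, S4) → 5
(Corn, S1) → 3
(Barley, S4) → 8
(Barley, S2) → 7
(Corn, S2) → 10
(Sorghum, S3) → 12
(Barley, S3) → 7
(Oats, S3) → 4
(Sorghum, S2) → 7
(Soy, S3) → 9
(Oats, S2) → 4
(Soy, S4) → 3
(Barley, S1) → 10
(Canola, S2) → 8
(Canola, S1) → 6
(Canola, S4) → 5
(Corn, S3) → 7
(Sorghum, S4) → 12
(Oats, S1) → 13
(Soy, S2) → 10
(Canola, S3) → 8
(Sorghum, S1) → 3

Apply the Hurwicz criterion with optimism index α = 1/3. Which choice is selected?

Soy: 1/3·10 + 2/3·3 = 16/3
Corn: 1/3·10 + 2/3·3 = 16/3
Canola: 1/3·8 + 2/3·5 = 6
Sorghum: 1/3·12 + 2/3·3 = 6
Barley: 1/3·10 + 2/3·7 = 8
Oats: 1/3·13 + 2/3·3 = 19/3
Highest Hurwicz score = 8 → Barley.

Barley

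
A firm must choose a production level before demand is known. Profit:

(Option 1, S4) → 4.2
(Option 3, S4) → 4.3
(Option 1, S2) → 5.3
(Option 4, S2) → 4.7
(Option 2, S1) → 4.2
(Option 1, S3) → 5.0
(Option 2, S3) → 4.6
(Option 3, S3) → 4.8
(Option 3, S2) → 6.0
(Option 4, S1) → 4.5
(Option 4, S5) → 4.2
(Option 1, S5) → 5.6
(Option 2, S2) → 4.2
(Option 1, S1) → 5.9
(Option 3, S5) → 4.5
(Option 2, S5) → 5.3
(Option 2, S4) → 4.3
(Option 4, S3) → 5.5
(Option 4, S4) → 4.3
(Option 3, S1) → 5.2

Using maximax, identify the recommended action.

Row maxima: Option 1=5.9, Option 2=5.3, Option 3=6.0, Option 4=5.5
Best best-case = 6.0 → Option 3.

Option 3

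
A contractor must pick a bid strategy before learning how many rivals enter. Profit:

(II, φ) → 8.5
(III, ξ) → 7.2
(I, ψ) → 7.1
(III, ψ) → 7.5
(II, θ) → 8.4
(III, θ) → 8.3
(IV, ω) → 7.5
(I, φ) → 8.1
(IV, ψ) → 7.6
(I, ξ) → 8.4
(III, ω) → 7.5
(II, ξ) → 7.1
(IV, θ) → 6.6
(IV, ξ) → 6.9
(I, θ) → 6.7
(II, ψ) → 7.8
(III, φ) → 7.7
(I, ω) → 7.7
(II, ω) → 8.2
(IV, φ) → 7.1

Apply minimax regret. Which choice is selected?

Column bests: θ=8.4, φ=8.5, ψ=7.8, ω=8.2, ξ=8.4.
I regrets: 1.7, 0.4, 0.7, 0.5, 0.0 → max 1.7
II regrets: 0.0, 0.0, 0.0, 0.0, 1.3 → max 1.3
III regrets: 0.1, 0.8, 0.3, 0.7, 1.2 → max 1.2
IV regrets: 1.8, 1.4, 0.2, 0.7, 1.5 → max 1.8
Smallest max regret = 1.2 → III.

III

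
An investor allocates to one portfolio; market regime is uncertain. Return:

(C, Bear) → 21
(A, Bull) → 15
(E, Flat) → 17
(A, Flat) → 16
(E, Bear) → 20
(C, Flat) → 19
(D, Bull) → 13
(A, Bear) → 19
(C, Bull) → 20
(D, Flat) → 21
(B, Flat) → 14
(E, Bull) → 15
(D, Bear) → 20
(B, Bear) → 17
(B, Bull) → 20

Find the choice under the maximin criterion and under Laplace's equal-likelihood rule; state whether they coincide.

maximin → C; laplace → C (agree)

Row minima: A=15, B=14, C=19, D=13, E=15
Best worst-case = 19 → C.
Row averages: A=50/3, B=17, C=20, D=18, E=52/3
Highest average = 20 → C.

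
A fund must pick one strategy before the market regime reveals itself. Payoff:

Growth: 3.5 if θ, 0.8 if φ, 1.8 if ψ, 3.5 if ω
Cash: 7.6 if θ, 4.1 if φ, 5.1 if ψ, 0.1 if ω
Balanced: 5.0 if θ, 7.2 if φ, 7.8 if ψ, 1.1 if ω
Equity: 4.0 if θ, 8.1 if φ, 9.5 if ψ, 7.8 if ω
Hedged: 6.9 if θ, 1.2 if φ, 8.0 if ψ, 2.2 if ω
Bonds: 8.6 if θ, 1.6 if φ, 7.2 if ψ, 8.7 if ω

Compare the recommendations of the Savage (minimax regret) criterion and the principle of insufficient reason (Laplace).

minimax regret → Equity; laplace → Equity (agree)

Column bests: θ=8.6, φ=8.1, ψ=9.5, ω=8.7.
Growth regrets: 5.1, 7.3, 7.7, 5.2 → max 7.7
Cash regrets: 1.0, 4.0, 4.4, 8.6 → max 8.6
Balanced regrets: 3.6, 0.9, 1.7, 7.6 → max 7.6
Equity regrets: 4.6, 0.0, 0.0, 0.9 → max 4.6
Hedged regrets: 1.7, 6.9, 1.5, 6.5 → max 6.9
Bonds regrets: 0.0, 6.5, 2.3, 0.0 → max 6.5
Smallest max regret = 4.6 → Equity.
Row averages: Growth=2.4, Cash=4.225, Balanced=5.275, Equity=7.35, Hedged=4.575, Bonds=6.525
Highest average = 7.35 → Equity.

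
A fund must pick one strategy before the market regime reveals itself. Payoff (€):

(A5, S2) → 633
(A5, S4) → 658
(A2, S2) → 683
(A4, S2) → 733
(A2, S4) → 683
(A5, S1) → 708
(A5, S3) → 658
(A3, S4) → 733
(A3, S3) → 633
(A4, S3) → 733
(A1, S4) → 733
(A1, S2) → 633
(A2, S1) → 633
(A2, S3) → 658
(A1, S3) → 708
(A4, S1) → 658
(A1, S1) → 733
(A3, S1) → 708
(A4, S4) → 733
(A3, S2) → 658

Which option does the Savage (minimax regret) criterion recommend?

A4

Column bests: S1=733, S2=733, S3=733, S4=733.
A1 regrets: 0, 100, 25, 0 → max 100
A2 regrets: 100, 50, 75, 50 → max 100
A3 regrets: 25, 75, 100, 0 → max 100
A4 regrets: 75, 0, 0, 0 → max 75
A5 regrets: 25, 100, 75, 75 → max 100
Smallest max regret = 75 → A4.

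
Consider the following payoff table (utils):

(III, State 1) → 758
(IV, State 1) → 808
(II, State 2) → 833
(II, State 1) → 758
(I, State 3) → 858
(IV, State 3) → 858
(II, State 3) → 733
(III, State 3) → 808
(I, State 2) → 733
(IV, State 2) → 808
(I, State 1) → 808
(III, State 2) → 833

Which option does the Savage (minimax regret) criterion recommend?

Column bests: State 1=808, State 2=833, State 3=858.
I regrets: 0, 100, 0 → max 100
II regrets: 50, 0, 125 → max 125
III regrets: 50, 0, 50 → max 50
IV regrets: 0, 25, 0 → max 25
Smallest max regret = 25 → IV.

IV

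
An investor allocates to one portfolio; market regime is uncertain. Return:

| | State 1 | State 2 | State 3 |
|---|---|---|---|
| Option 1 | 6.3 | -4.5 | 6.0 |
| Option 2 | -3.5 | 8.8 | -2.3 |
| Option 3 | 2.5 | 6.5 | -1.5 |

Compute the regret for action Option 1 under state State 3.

Best payoff under State 3 is 6.0.
Regret = 6.0 − 6.0 = 0.0.

0.0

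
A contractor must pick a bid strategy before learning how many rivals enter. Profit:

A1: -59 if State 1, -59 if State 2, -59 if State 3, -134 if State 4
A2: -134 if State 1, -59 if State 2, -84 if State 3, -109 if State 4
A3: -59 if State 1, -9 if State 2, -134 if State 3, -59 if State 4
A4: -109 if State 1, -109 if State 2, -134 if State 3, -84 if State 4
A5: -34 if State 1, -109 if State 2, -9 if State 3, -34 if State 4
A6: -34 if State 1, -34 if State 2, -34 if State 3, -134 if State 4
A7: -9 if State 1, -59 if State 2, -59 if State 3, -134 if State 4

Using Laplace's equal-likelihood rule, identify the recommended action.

Row averages: A1=-77.75, A2=-96.5, A3=-65.25, A4=-109, A5=-46.5, A6=-59, A7=-65.25
Highest average = -46.5 → A5.

A5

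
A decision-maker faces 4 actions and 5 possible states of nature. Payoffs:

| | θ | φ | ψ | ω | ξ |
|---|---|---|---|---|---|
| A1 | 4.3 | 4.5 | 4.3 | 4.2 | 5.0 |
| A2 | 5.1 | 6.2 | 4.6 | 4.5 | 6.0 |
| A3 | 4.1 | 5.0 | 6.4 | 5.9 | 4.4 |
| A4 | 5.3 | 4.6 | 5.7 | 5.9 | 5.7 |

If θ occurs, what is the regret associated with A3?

1.2

Best payoff under θ is 5.3.
Regret = 5.3 − 4.1 = 1.2.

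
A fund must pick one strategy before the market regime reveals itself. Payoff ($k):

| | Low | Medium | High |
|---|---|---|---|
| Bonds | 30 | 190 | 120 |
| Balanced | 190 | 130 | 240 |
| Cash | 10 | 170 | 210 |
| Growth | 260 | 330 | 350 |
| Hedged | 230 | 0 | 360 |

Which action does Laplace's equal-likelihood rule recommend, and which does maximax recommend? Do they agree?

laplace → Growth; maximax → Hedged (disagree)

Row averages: Bonds=340/3, Balanced=560/3, Cash=130, Growth=940/3, Hedged=590/3
Highest average = 940/3 → Growth.
Row maxima: Bonds=190, Balanced=240, Cash=210, Growth=350, Hedged=360
Best best-case = 360 → Hedged.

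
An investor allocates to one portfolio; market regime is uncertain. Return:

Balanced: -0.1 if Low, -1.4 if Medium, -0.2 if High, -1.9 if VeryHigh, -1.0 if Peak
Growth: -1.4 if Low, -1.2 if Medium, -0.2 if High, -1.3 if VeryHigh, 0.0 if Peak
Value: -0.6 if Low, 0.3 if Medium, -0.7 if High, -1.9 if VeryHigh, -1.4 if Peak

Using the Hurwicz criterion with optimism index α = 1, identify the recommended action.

Balanced: 1·(-0.1) + 0·(-1.9) = -0.1
Growth: 1·0.0 + 0·(-1.4) = 0
Value: 1·0.3 + 0·(-1.9) = 0.3
Highest Hurwicz score = 0.3 → Value.

Value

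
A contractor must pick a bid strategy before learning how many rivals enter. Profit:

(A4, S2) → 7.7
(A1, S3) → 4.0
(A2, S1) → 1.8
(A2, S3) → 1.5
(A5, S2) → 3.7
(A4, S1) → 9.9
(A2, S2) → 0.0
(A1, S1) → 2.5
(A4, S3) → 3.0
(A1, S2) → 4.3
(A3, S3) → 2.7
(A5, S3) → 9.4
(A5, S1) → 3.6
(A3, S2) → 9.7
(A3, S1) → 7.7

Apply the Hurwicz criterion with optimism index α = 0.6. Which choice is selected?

A1: 0.6·4.3 + 0.4·2.5 = 3.58
A2: 0.6·1.8 + 0.4·0.0 = 1.08
A3: 0.6·9.7 + 0.4·2.7 = 6.9
A4: 0.6·9.9 + 0.4·3.0 = 7.14
A5: 0.6·9.4 + 0.4·3.6 = 7.08
Highest Hurwicz score = 7.14 → A4.

A4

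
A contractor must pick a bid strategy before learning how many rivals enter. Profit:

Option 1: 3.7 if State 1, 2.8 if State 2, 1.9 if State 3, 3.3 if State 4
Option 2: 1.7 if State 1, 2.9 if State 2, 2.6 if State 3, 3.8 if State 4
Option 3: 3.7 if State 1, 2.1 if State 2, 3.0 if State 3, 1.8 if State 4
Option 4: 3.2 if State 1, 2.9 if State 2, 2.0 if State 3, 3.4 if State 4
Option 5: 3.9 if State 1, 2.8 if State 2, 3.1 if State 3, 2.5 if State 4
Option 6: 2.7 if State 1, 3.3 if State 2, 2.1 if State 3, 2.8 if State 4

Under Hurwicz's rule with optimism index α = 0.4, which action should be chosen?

Option 1: 0.4·3.7 + 0.6·1.9 = 2.62
Option 2: 0.4·3.8 + 0.6·1.7 = 2.54
Option 3: 0.4·3.7 + 0.6·1.8 = 2.56
Option 4: 0.4·3.4 + 0.6·2.0 = 2.56
Option 5: 0.4·3.9 + 0.6·2.5 = 3.06
Option 6: 0.4·3.3 + 0.6·2.1 = 2.58
Highest Hurwicz score = 3.06 → Option 5.

Option 5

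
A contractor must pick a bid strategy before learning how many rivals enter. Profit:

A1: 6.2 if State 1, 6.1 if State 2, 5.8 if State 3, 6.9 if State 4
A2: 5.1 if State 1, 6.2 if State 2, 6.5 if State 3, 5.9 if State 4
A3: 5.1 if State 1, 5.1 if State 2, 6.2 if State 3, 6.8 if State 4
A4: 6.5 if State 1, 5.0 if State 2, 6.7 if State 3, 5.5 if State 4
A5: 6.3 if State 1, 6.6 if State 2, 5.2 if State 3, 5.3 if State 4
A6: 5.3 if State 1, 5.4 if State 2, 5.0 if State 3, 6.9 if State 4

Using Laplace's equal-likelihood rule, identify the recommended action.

Row averages: A1=6.25, A2=5.925, A3=5.8, A4=5.925, A5=5.85, A6=5.65
Highest average = 6.25 → A1.

A1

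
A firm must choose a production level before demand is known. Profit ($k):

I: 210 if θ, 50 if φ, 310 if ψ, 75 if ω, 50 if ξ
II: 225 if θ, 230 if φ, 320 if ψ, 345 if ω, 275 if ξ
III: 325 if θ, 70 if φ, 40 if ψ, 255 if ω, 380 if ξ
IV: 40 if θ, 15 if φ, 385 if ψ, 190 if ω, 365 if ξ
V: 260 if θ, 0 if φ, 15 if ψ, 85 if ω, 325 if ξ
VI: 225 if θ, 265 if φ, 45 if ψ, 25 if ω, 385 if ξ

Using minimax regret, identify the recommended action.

Column bests: θ=325, φ=265, ψ=385, ω=345, ξ=385.
I regrets: 115, 215, 75, 270, 335 → max 335
II regrets: 100, 35, 65, 0, 110 → max 110
III regrets: 0, 195, 345, 90, 5 → max 345
IV regrets: 285, 250, 0, 155, 20 → max 285
V regrets: 65, 265, 370, 260, 60 → max 370
VI regrets: 100, 0, 340, 320, 0 → max 340
Smallest max regret = 110 → II.

II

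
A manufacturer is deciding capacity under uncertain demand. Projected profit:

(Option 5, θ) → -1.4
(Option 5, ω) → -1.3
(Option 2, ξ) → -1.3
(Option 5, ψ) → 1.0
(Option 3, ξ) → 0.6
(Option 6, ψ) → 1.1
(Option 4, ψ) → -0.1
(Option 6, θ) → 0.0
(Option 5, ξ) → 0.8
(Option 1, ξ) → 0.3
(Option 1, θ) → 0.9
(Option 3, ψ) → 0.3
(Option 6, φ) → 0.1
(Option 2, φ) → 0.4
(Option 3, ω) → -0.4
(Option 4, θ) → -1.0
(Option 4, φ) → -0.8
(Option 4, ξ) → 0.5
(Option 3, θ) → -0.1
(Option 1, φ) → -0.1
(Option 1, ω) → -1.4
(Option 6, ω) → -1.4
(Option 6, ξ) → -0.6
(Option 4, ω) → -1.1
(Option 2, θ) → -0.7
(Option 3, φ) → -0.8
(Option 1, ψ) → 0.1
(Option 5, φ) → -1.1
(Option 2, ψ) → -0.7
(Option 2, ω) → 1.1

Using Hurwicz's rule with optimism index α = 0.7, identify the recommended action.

Option 2

Option 1: 0.7·0.9 + 0.3·(-1.4) = 0.21
Option 2: 0.7·1.1 + 0.3·(-1.3) = 0.38
Option 3: 0.7·0.6 + 0.3·(-0.8) = 0.18
Option 4: 0.7·0.5 + 0.3·(-1.1) = 0.02
Option 5: 0.7·1.0 + 0.3·(-1.4) = 0.28
Option 6: 0.7·1.1 + 0.3·(-1.4) = 0.35
Highest Hurwicz score = 0.38 → Option 2.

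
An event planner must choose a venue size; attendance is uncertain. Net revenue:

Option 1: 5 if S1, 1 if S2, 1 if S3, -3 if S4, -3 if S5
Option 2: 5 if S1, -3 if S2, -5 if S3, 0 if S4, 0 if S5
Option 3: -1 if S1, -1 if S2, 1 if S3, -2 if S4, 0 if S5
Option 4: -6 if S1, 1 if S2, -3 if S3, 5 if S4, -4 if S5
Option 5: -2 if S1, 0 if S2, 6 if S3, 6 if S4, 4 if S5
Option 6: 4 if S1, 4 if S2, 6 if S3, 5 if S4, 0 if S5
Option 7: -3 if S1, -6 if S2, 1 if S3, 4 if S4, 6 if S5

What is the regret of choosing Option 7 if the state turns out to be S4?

2

Best payoff under S4 is 6.
Regret = 6 − 4 = 2.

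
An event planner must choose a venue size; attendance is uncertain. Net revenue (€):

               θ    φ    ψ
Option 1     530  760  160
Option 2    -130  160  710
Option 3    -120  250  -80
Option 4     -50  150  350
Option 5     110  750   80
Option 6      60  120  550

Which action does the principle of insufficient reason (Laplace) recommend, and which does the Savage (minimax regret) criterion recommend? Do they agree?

laplace → Option 1; minimax regret → Option 1 (agree)

Row averages: Option 1=1450/3, Option 2=740/3, Option 3=50/3, Option 4=150, Option 5=940/3, Option 6=730/3
Highest average = 1450/3 → Option 1.
Column bests: θ=530, φ=760, ψ=710.
Option 1 regrets: 0, 0, 550 → max 550
Option 2 regrets: 660, 600, 0 → max 660
Option 3 regrets: 650, 510, 790 → max 790
Option 4 regrets: 580, 610, 360 → max 610
Option 5 regrets: 420, 10, 630 → max 630
Option 6 regrets: 470, 640, 160 → max 640
Smallest max regret = 550 → Option 1.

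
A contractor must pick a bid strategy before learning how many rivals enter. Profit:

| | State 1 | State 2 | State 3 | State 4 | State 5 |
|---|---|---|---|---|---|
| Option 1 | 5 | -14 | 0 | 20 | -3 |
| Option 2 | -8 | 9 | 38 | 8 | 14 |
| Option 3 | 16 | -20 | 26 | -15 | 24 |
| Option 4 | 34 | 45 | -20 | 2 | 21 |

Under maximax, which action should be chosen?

Row maxima: Option 1=20, Option 2=38, Option 3=26, Option 4=45
Best best-case = 45 → Option 4.

Option 4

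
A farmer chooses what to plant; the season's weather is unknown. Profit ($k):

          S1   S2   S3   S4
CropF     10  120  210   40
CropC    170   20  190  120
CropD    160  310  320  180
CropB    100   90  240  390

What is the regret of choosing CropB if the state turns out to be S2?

Best payoff under S2 is 310.
Regret = 310 − 90 = 220.

220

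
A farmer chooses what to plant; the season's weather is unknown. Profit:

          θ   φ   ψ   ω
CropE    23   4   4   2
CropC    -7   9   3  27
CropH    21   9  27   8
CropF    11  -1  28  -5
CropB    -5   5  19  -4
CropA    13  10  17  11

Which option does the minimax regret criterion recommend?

Column bests: θ=23, φ=10, ψ=28, ω=27.
CropE regrets: 0, 6, 24, 25 → max 25
CropC regrets: 30, 1, 25, 0 → max 30
CropH regrets: 2, 1, 1, 19 → max 19
CropF regrets: 12, 11, 0, 32 → max 32
CropB regrets: 28, 5, 9, 31 → max 31
CropA regrets: 10, 0, 11, 16 → max 16
Smallest max regret = 16 → CropA.

CropA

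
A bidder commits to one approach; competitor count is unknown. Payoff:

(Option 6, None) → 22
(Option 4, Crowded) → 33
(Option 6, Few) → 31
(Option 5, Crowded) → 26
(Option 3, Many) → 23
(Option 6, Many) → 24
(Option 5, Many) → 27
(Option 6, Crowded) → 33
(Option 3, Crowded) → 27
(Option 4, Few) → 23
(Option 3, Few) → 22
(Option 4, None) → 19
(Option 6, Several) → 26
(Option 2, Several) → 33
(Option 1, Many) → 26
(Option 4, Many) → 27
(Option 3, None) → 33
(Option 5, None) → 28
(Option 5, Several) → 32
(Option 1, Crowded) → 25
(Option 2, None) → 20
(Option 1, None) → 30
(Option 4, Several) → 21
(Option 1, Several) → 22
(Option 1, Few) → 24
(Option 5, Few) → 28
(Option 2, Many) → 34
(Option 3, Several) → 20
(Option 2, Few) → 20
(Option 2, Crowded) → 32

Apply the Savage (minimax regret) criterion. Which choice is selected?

Option 5

Column bests: None=33, Few=31, Several=33, Many=34, Crowded=33.
Option 1 regrets: 3, 7, 11, 8, 8 → max 11
Option 2 regrets: 13, 11, 0, 0, 1 → max 13
Option 3 regrets: 0, 9, 13, 11, 6 → max 13
Option 4 regrets: 14, 8, 12, 7, 0 → max 14
Option 5 regrets: 5, 3, 1, 7, 7 → max 7
Option 6 regrets: 11, 0, 7, 10, 0 → max 11
Smallest max regret = 7 → Option 5.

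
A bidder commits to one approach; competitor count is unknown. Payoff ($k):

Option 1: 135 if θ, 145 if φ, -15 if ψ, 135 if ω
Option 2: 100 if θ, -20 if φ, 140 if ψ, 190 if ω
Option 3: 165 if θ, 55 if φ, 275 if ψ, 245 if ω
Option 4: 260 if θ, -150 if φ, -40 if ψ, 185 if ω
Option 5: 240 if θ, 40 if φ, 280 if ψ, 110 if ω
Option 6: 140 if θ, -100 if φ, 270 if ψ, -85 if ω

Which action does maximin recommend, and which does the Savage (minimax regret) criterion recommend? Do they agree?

maximin → Option 3; minimax regret → Option 3 (agree)

Row minima: Option 1=-15, Option 2=-20, Option 3=55, Option 4=-150, Option 5=40, Option 6=-100
Best worst-case = 55 → Option 3.
Column bests: θ=260, φ=145, ψ=280, ω=245.
Option 1 regrets: 125, 0, 295, 110 → max 295
Option 2 regrets: 160, 165, 140, 55 → max 165
Option 3 regrets: 95, 90, 5, 0 → max 95
Option 4 regrets: 0, 295, 320, 60 → max 320
Option 5 regrets: 20, 105, 0, 135 → max 135
Option 6 regrets: 120, 245, 10, 330 → max 330
Smallest max regret = 95 → Option 3.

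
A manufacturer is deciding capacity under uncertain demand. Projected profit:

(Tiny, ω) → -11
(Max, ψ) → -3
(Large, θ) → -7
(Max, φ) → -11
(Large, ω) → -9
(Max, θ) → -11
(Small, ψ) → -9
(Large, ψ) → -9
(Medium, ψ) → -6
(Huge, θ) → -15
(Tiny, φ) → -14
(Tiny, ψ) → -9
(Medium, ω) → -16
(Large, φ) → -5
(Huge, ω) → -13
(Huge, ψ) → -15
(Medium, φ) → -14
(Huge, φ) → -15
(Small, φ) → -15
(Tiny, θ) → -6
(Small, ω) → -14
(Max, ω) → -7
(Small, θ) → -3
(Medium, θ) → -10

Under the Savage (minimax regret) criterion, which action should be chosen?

Column bests: θ=-3, φ=-5, ψ=-3, ω=-7.
Tiny regrets: 3, 9, 6, 4 → max 9
Small regrets: 0, 10, 6, 7 → max 10
Medium regrets: 7, 9, 3, 9 → max 9
Large regrets: 4, 0, 6, 2 → max 6
Huge regrets: 12, 10, 12, 6 → max 12
Max regrets: 8, 6, 0, 0 → max 8
Smallest max regret = 6 → Large.

Large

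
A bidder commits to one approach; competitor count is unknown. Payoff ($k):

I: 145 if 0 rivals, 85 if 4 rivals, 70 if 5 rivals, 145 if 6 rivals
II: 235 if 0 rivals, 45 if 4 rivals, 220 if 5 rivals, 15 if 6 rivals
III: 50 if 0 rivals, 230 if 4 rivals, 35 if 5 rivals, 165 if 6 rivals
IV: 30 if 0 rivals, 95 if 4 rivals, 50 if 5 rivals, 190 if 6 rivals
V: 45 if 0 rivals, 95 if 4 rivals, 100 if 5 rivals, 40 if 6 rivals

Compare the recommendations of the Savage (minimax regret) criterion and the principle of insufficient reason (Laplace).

minimax regret → I; laplace → II (disagree)

Column bests: 0 rivals=235, 4 rivals=230, 5 rivals=220, 6 rivals=190.
I regrets: 90, 145, 150, 45 → max 150
II regrets: 0, 185, 0, 175 → max 185
III regrets: 185, 0, 185, 25 → max 185
IV regrets: 205, 135, 170, 0 → max 205
V regrets: 190, 135, 120, 150 → max 190
Smallest max regret = 150 → I.
Row averages: I=111.25, II=128.75, III=120, IV=91.25, V=70
Highest average = 128.75 → II.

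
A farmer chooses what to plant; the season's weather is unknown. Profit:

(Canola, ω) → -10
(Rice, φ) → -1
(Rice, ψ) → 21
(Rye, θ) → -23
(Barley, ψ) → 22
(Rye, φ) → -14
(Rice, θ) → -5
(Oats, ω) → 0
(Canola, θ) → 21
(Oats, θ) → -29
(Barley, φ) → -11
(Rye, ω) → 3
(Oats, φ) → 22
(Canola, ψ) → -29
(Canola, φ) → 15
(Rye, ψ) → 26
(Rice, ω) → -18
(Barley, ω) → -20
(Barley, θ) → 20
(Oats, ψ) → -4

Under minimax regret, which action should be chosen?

Column bests: θ=21, φ=22, ψ=26, ω=3.
Rice regrets: 26, 23, 5, 21 → max 26
Rye regrets: 44, 36, 0, 0 → max 44
Oats regrets: 50, 0, 30, 3 → max 50
Canola regrets: 0, 7, 55, 13 → max 55
Barley regrets: 1, 33, 4, 23 → max 33
Smallest max regret = 26 → Rice.

Rice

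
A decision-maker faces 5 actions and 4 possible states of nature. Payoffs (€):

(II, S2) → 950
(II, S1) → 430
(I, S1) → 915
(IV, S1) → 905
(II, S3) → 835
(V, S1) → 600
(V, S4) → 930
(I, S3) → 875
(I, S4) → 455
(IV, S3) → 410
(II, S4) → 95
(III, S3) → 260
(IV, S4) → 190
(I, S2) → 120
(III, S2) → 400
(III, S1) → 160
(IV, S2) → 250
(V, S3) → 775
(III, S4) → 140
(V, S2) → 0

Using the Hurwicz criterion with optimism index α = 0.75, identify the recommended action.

II

I: 0.75·915 + 0.25·120 = 716.25
II: 0.75·950 + 0.25·95 = 736.25
III: 0.75·400 + 0.25·140 = 335
IV: 0.75·905 + 0.25·190 = 726.25
V: 0.75·930 + 0.25·0 = 697.5
Highest Hurwicz score = 736.25 → II.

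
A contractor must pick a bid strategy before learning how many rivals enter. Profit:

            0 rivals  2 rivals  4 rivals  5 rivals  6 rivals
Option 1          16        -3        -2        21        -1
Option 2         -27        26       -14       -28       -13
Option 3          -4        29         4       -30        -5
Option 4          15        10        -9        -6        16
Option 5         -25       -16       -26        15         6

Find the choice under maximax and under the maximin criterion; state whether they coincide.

Row maxima: Option 1=21, Option 2=26, Option 3=29, Option 4=16, Option 5=15
Best best-case = 29 → Option 3.
Row minima: Option 1=-3, Option 2=-28, Option 3=-30, Option 4=-9, Option 5=-26
Best worst-case = -3 → Option 1.

maximax → Option 3; maximin → Option 1 (disagree)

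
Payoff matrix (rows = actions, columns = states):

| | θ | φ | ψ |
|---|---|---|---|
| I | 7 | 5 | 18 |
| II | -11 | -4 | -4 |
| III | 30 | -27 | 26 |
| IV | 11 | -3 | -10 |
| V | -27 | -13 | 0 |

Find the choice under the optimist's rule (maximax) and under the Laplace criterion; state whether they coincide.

maximax → III; laplace → I (disagree)

Row maxima: I=18, II=-4, III=30, IV=11, V=0
Best best-case = 30 → III.
Row averages: I=10, II=-19/3, III=29/3, IV=-2/3, V=-40/3
Highest average = 10 → I.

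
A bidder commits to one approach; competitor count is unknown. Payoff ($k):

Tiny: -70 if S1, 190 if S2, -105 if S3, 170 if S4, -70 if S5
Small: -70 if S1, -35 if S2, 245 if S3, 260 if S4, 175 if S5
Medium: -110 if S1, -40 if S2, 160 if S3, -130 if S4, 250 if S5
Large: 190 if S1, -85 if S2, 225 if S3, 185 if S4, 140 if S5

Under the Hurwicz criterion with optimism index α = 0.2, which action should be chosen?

Small

Tiny: 0.2·190 + 0.8·(-105) = -46
Small: 0.2·260 + 0.8·(-70) = -4
Medium: 0.2·250 + 0.8·(-130) = -54
Large: 0.2·225 + 0.8·(-85) = -23
Highest Hurwicz score = -4 → Small.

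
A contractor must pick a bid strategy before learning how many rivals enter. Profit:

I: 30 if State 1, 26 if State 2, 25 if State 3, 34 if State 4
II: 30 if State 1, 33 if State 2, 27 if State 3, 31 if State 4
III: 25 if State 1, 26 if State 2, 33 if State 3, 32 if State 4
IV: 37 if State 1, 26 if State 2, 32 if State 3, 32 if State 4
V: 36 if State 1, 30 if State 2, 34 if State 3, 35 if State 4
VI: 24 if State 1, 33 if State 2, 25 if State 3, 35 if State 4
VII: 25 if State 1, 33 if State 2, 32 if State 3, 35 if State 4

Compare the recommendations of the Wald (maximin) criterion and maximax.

maximin → V; maximax → IV (disagree)

Row minima: I=25, II=27, III=25, IV=26, V=30, VI=24, VII=25
Best worst-case = 30 → V.
Row maxima: I=34, II=33, III=33, IV=37, V=36, VI=35, VII=35
Best best-case = 37 → IV.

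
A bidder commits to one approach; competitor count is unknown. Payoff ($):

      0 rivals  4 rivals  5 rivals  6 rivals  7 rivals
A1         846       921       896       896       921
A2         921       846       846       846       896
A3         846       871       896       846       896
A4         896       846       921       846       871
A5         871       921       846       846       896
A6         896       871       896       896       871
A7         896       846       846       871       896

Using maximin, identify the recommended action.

A6

Row minima: A1=846, A2=846, A3=846, A4=846, A5=846, A6=871, A7=846
Best worst-case = 871 → A6.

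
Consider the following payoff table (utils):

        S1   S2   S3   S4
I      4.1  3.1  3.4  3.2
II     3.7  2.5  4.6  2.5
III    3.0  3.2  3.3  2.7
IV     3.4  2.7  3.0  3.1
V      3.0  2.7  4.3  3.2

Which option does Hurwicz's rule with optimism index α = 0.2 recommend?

I

I: 0.2·4.1 + 0.8·3.1 = 3.3
II: 0.2·4.6 + 0.8·2.5 = 2.92
III: 0.2·3.3 + 0.8·2.7 = 2.82
IV: 0.2·3.4 + 0.8·2.7 = 2.84
V: 0.2·4.3 + 0.8·2.7 = 3.02
Highest Hurwicz score = 3.3 → I.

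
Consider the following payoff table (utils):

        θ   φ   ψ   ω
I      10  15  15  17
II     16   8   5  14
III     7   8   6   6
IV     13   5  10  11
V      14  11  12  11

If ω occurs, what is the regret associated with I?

Best payoff under ω is 17.
Regret = 17 − 17 = 0.

0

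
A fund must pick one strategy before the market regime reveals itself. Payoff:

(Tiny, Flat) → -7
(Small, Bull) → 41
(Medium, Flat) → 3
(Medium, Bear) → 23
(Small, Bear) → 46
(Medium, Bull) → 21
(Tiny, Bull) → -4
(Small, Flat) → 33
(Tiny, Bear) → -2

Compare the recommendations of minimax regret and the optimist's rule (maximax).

Column bests: Bear=46, Flat=33, Bull=41.
Tiny regrets: 48, 40, 45 → max 48
Small regrets: 0, 0, 0 → max 0
Medium regrets: 23, 30, 20 → max 30
Smallest max regret = 0 → Small.
Row maxima: Tiny=-2, Small=46, Medium=23
Best best-case = 46 → Small.

minimax regret → Small; maximax → Small (agree)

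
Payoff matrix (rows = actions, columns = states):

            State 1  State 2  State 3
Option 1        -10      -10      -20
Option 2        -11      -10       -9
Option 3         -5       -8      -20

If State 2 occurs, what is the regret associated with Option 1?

2

Best payoff under State 2 is -8.
Regret = -8 − (-10) = 2.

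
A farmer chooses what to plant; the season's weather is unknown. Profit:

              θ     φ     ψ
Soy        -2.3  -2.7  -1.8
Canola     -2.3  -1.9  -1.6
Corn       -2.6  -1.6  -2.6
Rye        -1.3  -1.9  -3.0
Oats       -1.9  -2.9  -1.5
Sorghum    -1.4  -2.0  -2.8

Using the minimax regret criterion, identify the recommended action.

Column bests: θ=-1.3, φ=-1.6, ψ=-1.5.
Soy regrets: 1.0, 1.1, 0.3 → max 1.1
Canola regrets: 1.0, 0.3, 0.1 → max 1.0
Corn regrets: 1.3, 0.0, 1.1 → max 1.3
Rye regrets: 0.0, 0.3, 1.5 → max 1.5
Oats regrets: 0.6, 1.3, 0.0 → max 1.3
Sorghum regrets: 0.1, 0.4, 1.3 → max 1.3
Smallest max regret = 1.0 → Canola.

Canola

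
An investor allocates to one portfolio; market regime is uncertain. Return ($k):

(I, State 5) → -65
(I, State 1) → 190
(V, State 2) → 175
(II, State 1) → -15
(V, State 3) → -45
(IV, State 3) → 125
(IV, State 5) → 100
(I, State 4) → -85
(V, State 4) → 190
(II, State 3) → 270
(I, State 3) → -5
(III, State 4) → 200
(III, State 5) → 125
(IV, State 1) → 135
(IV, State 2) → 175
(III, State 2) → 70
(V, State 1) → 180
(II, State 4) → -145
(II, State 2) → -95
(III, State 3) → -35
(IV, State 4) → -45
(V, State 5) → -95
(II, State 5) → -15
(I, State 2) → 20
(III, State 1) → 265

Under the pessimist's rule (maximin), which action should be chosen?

III

Row minima: I=-85, II=-145, III=-35, IV=-45, V=-95
Best worst-case = -35 → III.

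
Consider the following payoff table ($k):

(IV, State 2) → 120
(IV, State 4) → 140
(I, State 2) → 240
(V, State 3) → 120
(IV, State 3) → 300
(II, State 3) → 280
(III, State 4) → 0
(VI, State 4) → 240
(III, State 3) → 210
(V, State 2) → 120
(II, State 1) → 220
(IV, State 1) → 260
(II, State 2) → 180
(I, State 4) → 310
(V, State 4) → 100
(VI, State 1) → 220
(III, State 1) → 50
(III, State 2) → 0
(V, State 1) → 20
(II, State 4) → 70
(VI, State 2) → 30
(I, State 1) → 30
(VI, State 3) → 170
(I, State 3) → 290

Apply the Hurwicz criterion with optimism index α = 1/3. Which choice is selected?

IV

I: 1/3·310 + 2/3·30 = 370/3
II: 1/3·280 + 2/3·70 = 140
III: 1/3·210 + 2/3·0 = 70
IV: 1/3·300 + 2/3·120 = 180
V: 1/3·120 + 2/3·20 = 160/3
VI: 1/3·240 + 2/3·30 = 100
Highest Hurwicz score = 180 → IV.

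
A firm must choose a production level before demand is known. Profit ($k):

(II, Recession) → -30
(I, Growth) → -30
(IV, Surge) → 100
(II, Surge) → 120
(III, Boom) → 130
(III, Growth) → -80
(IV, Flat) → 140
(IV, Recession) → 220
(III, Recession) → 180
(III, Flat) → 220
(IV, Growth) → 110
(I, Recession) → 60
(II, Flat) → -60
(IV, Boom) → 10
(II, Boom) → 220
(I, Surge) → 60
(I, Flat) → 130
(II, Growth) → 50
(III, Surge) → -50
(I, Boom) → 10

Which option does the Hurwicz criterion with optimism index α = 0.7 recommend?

IV

I: 0.7·130 + 0.3·(-30) = 82
II: 0.7·220 + 0.3·(-60) = 136
III: 0.7·220 + 0.3·(-80) = 130
IV: 0.7·220 + 0.3·10 = 157
Highest Hurwicz score = 157 → IV.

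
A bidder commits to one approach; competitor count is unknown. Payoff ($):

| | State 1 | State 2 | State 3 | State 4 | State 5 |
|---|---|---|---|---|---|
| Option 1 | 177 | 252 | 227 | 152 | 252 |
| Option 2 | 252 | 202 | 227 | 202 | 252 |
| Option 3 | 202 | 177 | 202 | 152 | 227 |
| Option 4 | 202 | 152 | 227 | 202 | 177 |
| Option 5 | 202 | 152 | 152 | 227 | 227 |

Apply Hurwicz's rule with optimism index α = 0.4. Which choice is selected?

Option 1: 0.4·252 + 0.6·152 = 192
Option 2: 0.4·252 + 0.6·202 = 222
Option 3: 0.4·227 + 0.6·152 = 182
Option 4: 0.4·227 + 0.6·152 = 182
Option 5: 0.4·227 + 0.6·152 = 182
Highest Hurwicz score = 222 → Option 2.

Option 2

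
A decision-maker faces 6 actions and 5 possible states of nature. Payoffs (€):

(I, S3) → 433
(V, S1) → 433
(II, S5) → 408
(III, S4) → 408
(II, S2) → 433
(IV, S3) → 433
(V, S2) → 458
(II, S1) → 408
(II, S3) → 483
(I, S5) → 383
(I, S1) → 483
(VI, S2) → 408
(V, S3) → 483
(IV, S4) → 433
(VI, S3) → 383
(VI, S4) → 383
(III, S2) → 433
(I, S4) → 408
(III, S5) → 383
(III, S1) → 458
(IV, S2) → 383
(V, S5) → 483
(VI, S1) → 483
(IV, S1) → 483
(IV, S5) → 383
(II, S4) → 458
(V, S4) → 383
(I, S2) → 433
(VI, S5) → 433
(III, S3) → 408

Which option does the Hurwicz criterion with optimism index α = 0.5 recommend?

II

I: 0.5·483 + 0.5·383 = 433
II: 0.5·483 + 0.5·408 = 445.5
III: 0.5·458 + 0.5·383 = 420.5
IV: 0.5·483 + 0.5·383 = 433
V: 0.5·483 + 0.5·383 = 433
VI: 0.5·483 + 0.5·383 = 433
Highest Hurwicz score = 445.5 → II.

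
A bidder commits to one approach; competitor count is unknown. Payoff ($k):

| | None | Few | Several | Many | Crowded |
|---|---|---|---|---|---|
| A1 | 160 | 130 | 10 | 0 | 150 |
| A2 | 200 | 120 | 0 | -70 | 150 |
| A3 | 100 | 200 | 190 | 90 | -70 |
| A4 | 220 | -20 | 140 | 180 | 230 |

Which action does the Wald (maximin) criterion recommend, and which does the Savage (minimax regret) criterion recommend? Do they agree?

Row minima: A1=0, A2=-70, A3=-70, A4=-20
Best worst-case = 0 → A1.
Column bests: None=220, Few=200, Several=190, Many=180, Crowded=230.
A1 regrets: 60, 70, 180, 180, 80 → max 180
A2 regrets: 20, 80, 190, 250, 80 → max 250
A3 regrets: 120, 0, 0, 90, 300 → max 300
A4 regrets: 0, 220, 50, 0, 0 → max 220
Smallest max regret = 180 → A1.

maximin → A1; minimax regret → A1 (agree)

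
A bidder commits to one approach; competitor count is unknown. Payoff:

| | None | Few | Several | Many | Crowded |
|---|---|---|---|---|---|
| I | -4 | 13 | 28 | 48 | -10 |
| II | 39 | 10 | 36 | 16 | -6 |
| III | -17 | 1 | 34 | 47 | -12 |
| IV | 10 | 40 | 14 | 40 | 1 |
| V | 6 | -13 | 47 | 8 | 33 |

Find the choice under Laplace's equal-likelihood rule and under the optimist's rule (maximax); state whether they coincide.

Row averages: I=15, II=19, III=10.6, IV=21, V=16.2
Highest average = 21 → IV.
Row maxima: I=48, II=39, III=47, IV=40, V=47
Best best-case = 48 → I.

laplace → IV; maximax → I (disagree)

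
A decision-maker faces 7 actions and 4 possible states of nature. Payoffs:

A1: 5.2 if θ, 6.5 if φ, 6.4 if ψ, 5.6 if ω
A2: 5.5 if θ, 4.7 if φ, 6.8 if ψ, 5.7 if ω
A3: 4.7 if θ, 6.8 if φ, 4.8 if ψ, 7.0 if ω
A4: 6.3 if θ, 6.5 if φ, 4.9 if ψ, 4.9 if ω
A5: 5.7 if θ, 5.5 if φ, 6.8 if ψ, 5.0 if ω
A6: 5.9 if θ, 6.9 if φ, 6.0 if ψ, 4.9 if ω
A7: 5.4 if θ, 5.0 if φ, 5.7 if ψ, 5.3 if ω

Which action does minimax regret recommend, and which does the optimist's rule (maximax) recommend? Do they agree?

Column bests: θ=6.3, φ=6.9, ψ=6.8, ω=7.0.
A1 regrets: 1.1, 0.4, 0.4, 1.4 → max 1.4
A2 regrets: 0.8, 2.2, 0.0, 1.3 → max 2.2
A3 regrets: 1.6, 0.1, 2.0, 0.0 → max 2.0
A4 regrets: 0.0, 0.4, 1.9, 2.1 → max 2.1
A5 regrets: 0.6, 1.4, 0.0, 2.0 → max 2.0
A6 regrets: 0.4, 0.0, 0.8, 2.1 → max 2.1
A7 regrets: 0.9, 1.9, 1.1, 1.7 → max 1.9
Smallest max regret = 1.4 → A1.
Row maxima: A1=6.5, A2=6.8, A3=7.0, A4=6.5, A5=6.8, A6=6.9, A7=5.7
Best best-case = 7.0 → A3.

minimax regret → A1; maximax → A3 (disagree)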